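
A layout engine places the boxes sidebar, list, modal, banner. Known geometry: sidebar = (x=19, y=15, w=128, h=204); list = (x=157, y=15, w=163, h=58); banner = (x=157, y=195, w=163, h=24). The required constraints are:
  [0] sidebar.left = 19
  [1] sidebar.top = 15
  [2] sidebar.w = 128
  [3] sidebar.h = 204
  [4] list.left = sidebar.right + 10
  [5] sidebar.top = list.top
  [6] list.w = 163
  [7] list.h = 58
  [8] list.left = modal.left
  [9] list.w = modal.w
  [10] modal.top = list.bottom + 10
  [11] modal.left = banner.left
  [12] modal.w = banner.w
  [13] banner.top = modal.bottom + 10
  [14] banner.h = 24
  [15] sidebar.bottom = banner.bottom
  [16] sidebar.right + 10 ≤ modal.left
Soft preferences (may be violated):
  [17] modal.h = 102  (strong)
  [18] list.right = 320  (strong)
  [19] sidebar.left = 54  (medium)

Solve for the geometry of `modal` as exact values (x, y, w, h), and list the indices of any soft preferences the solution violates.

1. modal.x = 157  [list.left = modal.left]
2. modal.w = 163  [list.w = modal.w]
3. modal.y = 83  [modal.top = list.bottom + 10]
4. modal.h = 102  [banner.top = modal.bottom + 10]

modal = (x=157, y=83, w=163, h=102)
violated soft preferences: 19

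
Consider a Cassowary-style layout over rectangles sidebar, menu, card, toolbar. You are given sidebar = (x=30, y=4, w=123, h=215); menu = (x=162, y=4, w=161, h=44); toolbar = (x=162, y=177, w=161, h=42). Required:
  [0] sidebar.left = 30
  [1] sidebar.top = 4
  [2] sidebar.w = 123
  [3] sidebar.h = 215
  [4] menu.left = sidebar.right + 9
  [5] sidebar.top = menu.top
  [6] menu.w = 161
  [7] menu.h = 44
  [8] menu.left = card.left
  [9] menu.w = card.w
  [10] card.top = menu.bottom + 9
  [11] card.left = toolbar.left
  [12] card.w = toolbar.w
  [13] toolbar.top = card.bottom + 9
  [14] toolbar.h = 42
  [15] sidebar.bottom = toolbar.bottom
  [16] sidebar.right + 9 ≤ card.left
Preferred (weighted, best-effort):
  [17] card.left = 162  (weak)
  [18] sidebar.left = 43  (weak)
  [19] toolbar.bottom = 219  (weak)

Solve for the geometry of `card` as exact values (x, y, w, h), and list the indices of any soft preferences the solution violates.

card = (x=162, y=57, w=161, h=111)
violated soft preferences: 18

1. card.x = 162  [menu.left = card.left]
2. card.w = 161  [menu.w = card.w]
3. card.y = 57  [card.top = menu.bottom + 9]
4. card.h = 111  [toolbar.top = card.bottom + 9]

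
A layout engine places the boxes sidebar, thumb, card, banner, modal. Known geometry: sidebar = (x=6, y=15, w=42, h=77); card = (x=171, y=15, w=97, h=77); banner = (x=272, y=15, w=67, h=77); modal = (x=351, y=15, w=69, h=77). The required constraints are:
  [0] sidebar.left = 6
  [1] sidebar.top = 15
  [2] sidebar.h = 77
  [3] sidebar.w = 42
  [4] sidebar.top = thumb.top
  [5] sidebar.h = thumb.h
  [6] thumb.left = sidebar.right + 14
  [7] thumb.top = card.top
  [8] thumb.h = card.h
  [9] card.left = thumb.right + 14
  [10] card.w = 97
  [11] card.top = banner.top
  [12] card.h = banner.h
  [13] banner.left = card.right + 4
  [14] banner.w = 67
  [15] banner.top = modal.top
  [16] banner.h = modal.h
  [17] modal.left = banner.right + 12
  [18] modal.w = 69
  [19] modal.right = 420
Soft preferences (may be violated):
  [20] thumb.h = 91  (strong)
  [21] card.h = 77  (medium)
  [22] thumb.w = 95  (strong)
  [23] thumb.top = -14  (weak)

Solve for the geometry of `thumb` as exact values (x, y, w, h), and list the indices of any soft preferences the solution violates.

thumb = (x=62, y=15, w=95, h=77)
violated soft preferences: 20, 23

1. thumb.y = 15  [sidebar.top = thumb.top]
2. thumb.h = 77  [sidebar.h = thumb.h]
3. thumb.x = 62  [thumb.left = sidebar.right + 14]
4. thumb.w = 95  [card.left = thumb.right + 14]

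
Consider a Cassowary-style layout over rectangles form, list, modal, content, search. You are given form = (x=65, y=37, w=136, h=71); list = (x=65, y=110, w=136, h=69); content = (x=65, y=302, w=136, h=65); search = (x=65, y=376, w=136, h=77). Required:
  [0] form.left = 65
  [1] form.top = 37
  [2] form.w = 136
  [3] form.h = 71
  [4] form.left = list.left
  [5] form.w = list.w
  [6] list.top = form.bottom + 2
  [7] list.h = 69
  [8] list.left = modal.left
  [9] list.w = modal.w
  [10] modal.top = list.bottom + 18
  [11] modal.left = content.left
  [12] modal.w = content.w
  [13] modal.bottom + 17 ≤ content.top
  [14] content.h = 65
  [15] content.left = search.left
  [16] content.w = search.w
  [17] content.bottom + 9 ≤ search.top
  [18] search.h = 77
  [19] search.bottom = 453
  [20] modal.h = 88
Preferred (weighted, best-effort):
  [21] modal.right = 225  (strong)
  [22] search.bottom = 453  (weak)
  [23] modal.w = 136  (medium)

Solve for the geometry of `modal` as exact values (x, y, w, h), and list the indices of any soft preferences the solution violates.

1. modal.x = 65  [list.left = modal.left]
2. modal.w = 136  [list.w = modal.w]
3. modal.y = 197  [modal.top = list.bottom + 18]
4. modal.h = 88  [modal.h = 88]

modal = (x=65, y=197, w=136, h=88)
violated soft preferences: 21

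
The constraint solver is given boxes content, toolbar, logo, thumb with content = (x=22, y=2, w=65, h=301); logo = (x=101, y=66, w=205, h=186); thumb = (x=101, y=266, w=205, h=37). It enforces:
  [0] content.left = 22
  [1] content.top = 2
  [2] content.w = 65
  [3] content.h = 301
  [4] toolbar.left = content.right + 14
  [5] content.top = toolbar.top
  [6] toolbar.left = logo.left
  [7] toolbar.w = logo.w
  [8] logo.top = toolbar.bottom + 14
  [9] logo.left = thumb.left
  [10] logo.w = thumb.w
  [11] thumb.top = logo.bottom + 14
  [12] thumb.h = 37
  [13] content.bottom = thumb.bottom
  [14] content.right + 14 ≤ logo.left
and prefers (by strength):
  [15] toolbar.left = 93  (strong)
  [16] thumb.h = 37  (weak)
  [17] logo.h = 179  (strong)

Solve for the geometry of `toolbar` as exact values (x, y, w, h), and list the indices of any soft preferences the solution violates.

toolbar = (x=101, y=2, w=205, h=50)
violated soft preferences: 15, 17

1. toolbar.x = 101  [toolbar.left = content.right + 14]
2. toolbar.y = 2  [content.top = toolbar.top]
3. toolbar.w = 205  [toolbar.w = logo.w]
4. toolbar.h = 50  [logo.top = toolbar.bottom + 14]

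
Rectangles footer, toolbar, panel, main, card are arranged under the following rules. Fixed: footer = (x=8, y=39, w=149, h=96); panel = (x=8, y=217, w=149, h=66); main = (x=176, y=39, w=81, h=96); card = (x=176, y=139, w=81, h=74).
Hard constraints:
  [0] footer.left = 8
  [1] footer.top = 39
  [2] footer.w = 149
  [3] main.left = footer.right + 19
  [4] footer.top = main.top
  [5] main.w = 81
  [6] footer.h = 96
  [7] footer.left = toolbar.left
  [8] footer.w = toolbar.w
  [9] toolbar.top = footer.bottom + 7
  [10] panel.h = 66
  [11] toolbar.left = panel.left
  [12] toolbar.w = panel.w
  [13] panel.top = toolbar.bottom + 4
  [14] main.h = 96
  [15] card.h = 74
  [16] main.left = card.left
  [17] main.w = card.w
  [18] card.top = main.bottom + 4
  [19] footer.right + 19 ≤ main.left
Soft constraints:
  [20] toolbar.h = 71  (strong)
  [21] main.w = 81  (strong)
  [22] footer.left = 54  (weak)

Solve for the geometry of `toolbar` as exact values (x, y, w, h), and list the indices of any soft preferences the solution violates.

toolbar = (x=8, y=142, w=149, h=71)
violated soft preferences: 22

1. toolbar.x = 8  [footer.left = toolbar.left]
2. toolbar.w = 149  [footer.w = toolbar.w]
3. toolbar.y = 142  [toolbar.top = footer.bottom + 7]
4. toolbar.h = 71  [panel.top = toolbar.bottom + 4]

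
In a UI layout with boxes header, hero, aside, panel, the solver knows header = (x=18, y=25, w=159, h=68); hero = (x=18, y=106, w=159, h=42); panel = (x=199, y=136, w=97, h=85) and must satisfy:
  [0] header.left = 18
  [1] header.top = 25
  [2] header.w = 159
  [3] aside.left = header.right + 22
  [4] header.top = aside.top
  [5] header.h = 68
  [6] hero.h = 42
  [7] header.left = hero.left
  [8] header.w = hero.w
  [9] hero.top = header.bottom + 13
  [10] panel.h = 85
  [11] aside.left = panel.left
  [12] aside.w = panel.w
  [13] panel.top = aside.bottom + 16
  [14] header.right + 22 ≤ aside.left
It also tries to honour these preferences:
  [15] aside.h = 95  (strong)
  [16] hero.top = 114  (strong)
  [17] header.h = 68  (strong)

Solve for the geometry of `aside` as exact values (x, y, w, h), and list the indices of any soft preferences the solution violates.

aside = (x=199, y=25, w=97, h=95)
violated soft preferences: 16

1. aside.x = 199  [aside.left = header.right + 22]
2. aside.y = 25  [header.top = aside.top]
3. aside.w = 97  [aside.w = panel.w]
4. aside.h = 95  [panel.top = aside.bottom + 16]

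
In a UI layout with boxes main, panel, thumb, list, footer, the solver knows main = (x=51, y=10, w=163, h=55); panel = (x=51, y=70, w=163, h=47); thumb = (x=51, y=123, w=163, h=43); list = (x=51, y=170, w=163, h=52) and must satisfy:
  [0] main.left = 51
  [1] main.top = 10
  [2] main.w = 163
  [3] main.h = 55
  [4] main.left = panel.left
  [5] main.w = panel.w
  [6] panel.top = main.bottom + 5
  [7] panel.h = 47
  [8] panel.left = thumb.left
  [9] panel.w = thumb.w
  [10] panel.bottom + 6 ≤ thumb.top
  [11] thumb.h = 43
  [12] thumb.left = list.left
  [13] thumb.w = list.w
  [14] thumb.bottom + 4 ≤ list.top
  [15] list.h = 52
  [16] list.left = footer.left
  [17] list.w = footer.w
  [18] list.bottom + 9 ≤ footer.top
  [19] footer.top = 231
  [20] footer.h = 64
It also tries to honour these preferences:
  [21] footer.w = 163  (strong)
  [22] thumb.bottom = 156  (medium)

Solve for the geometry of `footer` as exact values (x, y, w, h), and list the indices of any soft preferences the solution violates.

footer = (x=51, y=231, w=163, h=64)
violated soft preferences: 22

1. footer.x = 51  [list.left = footer.left]
2. footer.w = 163  [list.w = footer.w]
3. footer.y = 231  [footer.top = 231]
4. footer.h = 64  [footer.h = 64]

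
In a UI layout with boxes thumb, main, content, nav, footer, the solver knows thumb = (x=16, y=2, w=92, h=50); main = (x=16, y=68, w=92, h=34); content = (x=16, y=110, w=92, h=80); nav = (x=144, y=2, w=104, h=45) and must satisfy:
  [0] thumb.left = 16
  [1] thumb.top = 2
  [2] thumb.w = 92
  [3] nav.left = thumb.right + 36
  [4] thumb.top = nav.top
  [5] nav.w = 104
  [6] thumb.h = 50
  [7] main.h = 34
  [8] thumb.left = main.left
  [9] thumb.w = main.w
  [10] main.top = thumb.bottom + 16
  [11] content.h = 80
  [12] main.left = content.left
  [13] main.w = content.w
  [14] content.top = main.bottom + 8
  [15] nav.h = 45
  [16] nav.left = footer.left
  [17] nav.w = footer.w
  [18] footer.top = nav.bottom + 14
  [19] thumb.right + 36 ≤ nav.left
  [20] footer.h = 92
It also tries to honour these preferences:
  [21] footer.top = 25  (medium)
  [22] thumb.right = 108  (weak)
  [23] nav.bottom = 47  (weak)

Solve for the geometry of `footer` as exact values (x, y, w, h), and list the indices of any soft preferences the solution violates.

footer = (x=144, y=61, w=104, h=92)
violated soft preferences: 21

1. footer.x = 144  [nav.left = footer.left]
2. footer.w = 104  [nav.w = footer.w]
3. footer.y = 61  [footer.top = nav.bottom + 14]
4. footer.h = 92  [footer.h = 92]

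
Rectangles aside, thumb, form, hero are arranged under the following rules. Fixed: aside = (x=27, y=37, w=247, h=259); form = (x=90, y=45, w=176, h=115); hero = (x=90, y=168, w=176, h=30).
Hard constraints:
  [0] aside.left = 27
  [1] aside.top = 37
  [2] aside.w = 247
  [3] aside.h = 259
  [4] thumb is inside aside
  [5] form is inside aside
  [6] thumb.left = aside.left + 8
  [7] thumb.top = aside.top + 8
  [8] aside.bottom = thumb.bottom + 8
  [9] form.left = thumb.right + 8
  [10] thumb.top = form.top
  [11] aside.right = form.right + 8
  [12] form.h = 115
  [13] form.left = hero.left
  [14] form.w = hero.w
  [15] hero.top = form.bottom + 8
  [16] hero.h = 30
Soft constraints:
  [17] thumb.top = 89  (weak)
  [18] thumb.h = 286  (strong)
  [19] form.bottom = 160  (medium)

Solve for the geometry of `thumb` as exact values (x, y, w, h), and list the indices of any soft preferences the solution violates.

thumb = (x=35, y=45, w=47, h=243)
violated soft preferences: 17, 18

1. thumb.x = 35  [thumb.left = aside.left + 8]
2. thumb.y = 45  [thumb.top = aside.top + 8]
3. thumb.h = 243  [aside.bottom = thumb.bottom + 8]
4. thumb.w = 47  [form.left = thumb.right + 8]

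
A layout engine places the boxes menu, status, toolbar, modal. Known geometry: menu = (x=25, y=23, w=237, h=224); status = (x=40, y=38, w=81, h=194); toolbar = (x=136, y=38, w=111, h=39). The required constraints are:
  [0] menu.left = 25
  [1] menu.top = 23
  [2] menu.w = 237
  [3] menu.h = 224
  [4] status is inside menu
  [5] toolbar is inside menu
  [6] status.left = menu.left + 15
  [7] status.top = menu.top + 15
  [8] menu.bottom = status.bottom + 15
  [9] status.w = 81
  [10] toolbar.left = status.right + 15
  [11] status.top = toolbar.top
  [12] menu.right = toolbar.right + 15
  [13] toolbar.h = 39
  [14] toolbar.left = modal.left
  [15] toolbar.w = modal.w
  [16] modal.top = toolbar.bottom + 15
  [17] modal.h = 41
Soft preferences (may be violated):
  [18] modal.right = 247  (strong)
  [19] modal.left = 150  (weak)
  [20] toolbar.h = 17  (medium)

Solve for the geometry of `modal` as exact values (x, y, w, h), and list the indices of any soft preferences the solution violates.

modal = (x=136, y=92, w=111, h=41)
violated soft preferences: 19, 20

1. modal.x = 136  [toolbar.left = modal.left]
2. modal.w = 111  [toolbar.w = modal.w]
3. modal.y = 92  [modal.top = toolbar.bottom + 15]
4. modal.h = 41  [modal.h = 41]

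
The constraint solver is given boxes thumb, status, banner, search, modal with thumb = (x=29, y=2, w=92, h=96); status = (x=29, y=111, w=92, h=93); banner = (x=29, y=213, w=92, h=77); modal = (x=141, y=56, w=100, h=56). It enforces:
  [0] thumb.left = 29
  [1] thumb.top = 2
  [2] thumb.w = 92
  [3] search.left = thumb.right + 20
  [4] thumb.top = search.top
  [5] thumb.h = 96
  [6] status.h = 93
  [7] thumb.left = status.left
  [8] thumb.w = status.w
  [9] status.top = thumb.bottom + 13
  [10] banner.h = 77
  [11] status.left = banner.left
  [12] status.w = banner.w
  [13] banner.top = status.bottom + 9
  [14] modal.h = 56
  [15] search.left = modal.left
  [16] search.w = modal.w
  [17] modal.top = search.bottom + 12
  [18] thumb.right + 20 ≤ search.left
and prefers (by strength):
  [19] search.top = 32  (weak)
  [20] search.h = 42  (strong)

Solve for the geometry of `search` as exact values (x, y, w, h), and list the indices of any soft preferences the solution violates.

1. search.x = 141  [search.left = thumb.right + 20]
2. search.y = 2  [thumb.top = search.top]
3. search.w = 100  [search.w = modal.w]
4. search.h = 42  [modal.top = search.bottom + 12]

search = (x=141, y=2, w=100, h=42)
violated soft preferences: 19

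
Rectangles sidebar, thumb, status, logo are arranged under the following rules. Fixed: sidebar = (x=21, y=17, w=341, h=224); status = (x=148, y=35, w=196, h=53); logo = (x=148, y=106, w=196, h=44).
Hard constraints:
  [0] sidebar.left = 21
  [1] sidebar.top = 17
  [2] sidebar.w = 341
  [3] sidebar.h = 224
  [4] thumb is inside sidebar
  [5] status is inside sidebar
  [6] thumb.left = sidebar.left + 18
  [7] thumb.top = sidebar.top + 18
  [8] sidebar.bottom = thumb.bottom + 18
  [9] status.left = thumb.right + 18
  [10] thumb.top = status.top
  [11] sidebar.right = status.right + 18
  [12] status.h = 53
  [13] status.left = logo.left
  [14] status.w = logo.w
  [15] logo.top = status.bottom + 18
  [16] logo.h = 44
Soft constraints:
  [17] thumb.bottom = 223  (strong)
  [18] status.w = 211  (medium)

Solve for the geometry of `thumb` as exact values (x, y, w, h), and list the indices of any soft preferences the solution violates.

1. thumb.x = 39  [thumb.left = sidebar.left + 18]
2. thumb.y = 35  [thumb.top = sidebar.top + 18]
3. thumb.h = 188  [sidebar.bottom = thumb.bottom + 18]
4. thumb.w = 91  [status.left = thumb.right + 18]

thumb = (x=39, y=35, w=91, h=188)
violated soft preferences: 18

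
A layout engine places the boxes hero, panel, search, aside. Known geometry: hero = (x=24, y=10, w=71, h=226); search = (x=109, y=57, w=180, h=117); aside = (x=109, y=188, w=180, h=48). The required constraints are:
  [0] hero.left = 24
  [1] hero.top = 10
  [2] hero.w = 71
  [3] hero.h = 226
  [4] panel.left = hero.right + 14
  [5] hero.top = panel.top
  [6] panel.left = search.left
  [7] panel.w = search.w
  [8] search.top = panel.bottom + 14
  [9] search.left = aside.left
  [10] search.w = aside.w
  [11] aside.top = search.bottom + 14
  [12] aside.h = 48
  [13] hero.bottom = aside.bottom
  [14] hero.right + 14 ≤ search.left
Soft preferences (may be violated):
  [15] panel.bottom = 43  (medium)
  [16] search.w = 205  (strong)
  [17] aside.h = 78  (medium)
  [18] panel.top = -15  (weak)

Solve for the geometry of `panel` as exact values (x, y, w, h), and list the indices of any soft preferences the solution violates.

panel = (x=109, y=10, w=180, h=33)
violated soft preferences: 16, 17, 18

1. panel.x = 109  [panel.left = hero.right + 14]
2. panel.y = 10  [hero.top = panel.top]
3. panel.w = 180  [panel.w = search.w]
4. panel.h = 33  [search.top = panel.bottom + 14]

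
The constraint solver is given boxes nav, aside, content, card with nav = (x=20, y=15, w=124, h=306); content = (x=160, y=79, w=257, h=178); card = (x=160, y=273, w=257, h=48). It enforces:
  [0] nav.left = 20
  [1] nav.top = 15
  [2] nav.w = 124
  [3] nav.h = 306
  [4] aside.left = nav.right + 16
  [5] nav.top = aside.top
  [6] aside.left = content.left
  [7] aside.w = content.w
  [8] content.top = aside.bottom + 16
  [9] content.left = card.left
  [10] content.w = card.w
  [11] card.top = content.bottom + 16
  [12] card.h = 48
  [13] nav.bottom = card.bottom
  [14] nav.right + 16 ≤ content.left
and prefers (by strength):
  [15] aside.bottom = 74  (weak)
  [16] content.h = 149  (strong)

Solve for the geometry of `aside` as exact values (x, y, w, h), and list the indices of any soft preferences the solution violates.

aside = (x=160, y=15, w=257, h=48)
violated soft preferences: 15, 16

1. aside.x = 160  [aside.left = nav.right + 16]
2. aside.y = 15  [nav.top = aside.top]
3. aside.w = 257  [aside.w = content.w]
4. aside.h = 48  [content.top = aside.bottom + 16]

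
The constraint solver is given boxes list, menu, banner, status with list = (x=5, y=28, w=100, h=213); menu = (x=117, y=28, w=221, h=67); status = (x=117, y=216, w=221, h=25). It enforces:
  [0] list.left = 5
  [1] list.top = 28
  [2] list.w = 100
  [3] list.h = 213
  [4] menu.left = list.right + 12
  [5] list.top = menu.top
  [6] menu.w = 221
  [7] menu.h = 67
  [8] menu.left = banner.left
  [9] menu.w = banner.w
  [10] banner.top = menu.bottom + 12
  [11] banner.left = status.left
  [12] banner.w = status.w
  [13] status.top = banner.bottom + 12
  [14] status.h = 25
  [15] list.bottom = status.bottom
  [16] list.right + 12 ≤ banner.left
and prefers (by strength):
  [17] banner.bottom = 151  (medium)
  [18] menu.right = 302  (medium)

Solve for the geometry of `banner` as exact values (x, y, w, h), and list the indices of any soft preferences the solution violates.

1. banner.x = 117  [menu.left = banner.left]
2. banner.w = 221  [menu.w = banner.w]
3. banner.y = 107  [banner.top = menu.bottom + 12]
4. banner.h = 97  [status.top = banner.bottom + 12]

banner = (x=117, y=107, w=221, h=97)
violated soft preferences: 17, 18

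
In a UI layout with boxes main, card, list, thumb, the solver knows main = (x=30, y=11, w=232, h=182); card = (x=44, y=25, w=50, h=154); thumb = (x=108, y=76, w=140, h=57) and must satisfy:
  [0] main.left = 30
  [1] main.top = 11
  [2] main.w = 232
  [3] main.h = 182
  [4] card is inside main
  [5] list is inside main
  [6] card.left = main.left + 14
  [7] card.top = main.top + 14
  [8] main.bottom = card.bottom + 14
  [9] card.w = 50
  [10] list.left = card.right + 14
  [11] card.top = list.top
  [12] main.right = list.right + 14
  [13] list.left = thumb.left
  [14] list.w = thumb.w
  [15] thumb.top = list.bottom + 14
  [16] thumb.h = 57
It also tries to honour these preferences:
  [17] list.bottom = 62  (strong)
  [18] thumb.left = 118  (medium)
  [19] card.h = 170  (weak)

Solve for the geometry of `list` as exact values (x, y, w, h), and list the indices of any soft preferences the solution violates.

1. list.x = 108  [list.left = card.right + 14]
2. list.y = 25  [card.top = list.top]
3. list.w = 140  [main.right = list.right + 14]
4. list.h = 37  [thumb.top = list.bottom + 14]

list = (x=108, y=25, w=140, h=37)
violated soft preferences: 18, 19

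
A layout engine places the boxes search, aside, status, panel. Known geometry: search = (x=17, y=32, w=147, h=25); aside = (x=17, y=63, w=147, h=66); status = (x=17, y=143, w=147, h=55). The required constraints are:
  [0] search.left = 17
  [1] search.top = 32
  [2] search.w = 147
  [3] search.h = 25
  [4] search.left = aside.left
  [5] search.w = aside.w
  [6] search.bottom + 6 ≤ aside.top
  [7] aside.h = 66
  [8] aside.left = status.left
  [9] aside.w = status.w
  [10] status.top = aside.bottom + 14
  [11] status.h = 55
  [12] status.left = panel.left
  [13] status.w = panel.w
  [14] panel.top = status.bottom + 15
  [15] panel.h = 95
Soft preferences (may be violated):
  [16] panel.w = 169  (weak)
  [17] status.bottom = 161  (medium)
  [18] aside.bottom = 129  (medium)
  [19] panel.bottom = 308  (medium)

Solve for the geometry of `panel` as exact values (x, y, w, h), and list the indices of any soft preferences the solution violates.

panel = (x=17, y=213, w=147, h=95)
violated soft preferences: 16, 17

1. panel.x = 17  [status.left = panel.left]
2. panel.w = 147  [status.w = panel.w]
3. panel.y = 213  [panel.top = status.bottom + 15]
4. panel.h = 95  [panel.h = 95]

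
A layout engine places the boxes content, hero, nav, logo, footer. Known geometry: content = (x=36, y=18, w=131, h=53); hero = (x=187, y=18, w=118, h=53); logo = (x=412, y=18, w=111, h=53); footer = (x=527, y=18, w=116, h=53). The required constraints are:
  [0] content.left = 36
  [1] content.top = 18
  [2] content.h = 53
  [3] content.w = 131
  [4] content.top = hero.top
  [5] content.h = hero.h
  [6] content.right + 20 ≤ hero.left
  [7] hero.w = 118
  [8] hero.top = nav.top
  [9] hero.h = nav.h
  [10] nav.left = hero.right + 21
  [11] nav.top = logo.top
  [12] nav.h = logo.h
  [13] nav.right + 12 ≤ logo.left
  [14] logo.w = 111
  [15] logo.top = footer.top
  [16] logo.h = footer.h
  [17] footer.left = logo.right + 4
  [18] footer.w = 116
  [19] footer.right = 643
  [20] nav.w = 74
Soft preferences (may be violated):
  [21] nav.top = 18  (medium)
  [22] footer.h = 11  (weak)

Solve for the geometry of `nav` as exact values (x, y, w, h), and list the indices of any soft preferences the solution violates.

1. nav.y = 18  [hero.top = nav.top]
2. nav.h = 53  [hero.h = nav.h]
3. nav.x = 326  [nav.left = hero.right + 21]
4. nav.w = 74  [nav.w = 74]

nav = (x=326, y=18, w=74, h=53)
violated soft preferences: 22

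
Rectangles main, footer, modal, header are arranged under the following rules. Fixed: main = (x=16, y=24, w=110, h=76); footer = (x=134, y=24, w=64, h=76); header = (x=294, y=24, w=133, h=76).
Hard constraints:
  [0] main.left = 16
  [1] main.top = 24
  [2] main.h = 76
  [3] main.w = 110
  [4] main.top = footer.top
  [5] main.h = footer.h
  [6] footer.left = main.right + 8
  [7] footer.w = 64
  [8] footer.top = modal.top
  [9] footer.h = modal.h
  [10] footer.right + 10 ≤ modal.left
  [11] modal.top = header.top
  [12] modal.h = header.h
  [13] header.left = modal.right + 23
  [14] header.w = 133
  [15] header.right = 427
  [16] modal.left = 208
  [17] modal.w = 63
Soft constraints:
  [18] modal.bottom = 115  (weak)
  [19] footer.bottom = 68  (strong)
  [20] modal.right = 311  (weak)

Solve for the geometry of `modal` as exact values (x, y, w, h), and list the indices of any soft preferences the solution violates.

modal = (x=208, y=24, w=63, h=76)
violated soft preferences: 18, 19, 20

1. modal.y = 24  [footer.top = modal.top]
2. modal.h = 76  [footer.h = modal.h]
3. modal.x = 208  [modal.left = 208]
4. modal.w = 63  [modal.w = 63]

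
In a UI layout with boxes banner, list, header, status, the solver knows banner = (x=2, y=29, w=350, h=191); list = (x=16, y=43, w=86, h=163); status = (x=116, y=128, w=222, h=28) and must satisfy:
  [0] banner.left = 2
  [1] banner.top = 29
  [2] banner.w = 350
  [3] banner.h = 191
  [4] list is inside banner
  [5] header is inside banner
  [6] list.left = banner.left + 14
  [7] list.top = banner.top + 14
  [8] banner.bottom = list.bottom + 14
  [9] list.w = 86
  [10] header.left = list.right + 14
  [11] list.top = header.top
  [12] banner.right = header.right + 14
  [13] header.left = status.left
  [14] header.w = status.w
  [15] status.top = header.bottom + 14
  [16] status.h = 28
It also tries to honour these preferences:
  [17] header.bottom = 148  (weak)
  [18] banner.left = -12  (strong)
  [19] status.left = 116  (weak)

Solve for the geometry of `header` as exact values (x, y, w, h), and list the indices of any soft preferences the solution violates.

header = (x=116, y=43, w=222, h=71)
violated soft preferences: 17, 18

1. header.x = 116  [header.left = list.right + 14]
2. header.y = 43  [list.top = header.top]
3. header.w = 222  [banner.right = header.right + 14]
4. header.h = 71  [status.top = header.bottom + 14]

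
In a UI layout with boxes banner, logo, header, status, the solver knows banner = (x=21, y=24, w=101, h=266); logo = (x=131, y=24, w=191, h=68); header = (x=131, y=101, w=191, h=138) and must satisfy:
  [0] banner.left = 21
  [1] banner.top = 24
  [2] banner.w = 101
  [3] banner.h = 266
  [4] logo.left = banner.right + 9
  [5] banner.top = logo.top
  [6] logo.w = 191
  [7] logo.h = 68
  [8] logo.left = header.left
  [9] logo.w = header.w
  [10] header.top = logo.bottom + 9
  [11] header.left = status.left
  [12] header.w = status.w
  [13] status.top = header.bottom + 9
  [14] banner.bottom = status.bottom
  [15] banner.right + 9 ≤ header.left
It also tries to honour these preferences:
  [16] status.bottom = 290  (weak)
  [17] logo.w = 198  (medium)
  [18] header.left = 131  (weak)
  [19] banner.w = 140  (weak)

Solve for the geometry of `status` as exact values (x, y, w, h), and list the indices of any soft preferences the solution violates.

1. status.x = 131  [header.left = status.left]
2. status.w = 191  [header.w = status.w]
3. status.y = 248  [status.top = header.bottom + 9]
4. status.h = 42  [banner.bottom = status.bottom]

status = (x=131, y=248, w=191, h=42)
violated soft preferences: 17, 19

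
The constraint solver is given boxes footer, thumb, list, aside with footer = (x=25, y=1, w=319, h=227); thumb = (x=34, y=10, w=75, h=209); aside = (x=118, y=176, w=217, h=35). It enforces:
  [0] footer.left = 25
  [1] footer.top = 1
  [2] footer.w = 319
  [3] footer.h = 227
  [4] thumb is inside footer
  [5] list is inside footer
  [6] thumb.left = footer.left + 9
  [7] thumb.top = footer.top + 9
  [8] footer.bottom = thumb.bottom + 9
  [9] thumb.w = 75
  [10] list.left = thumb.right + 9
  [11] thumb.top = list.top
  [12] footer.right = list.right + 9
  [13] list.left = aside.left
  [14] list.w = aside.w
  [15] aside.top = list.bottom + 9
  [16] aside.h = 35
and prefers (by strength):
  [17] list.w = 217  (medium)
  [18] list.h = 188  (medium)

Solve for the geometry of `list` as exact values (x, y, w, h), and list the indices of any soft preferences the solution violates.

1. list.x = 118  [list.left = thumb.right + 9]
2. list.y = 10  [thumb.top = list.top]
3. list.w = 217  [footer.right = list.right + 9]
4. list.h = 157  [aside.top = list.bottom + 9]

list = (x=118, y=10, w=217, h=157)
violated soft preferences: 18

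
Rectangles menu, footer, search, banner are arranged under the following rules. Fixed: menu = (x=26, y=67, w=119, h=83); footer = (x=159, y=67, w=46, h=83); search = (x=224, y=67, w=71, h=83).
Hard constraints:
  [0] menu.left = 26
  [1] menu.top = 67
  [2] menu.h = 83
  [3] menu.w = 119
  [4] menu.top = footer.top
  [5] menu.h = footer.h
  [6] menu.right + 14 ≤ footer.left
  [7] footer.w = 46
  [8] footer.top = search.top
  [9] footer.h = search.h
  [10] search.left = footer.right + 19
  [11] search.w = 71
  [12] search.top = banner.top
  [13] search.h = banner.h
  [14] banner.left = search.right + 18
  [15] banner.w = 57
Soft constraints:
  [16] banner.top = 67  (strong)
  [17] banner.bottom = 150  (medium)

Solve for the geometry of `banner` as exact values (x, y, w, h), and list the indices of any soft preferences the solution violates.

banner = (x=313, y=67, w=57, h=83)
violated soft preferences: none

1. banner.y = 67  [search.top = banner.top]
2. banner.h = 83  [search.h = banner.h]
3. banner.x = 313  [banner.left = search.right + 18]
4. banner.w = 57  [banner.w = 57]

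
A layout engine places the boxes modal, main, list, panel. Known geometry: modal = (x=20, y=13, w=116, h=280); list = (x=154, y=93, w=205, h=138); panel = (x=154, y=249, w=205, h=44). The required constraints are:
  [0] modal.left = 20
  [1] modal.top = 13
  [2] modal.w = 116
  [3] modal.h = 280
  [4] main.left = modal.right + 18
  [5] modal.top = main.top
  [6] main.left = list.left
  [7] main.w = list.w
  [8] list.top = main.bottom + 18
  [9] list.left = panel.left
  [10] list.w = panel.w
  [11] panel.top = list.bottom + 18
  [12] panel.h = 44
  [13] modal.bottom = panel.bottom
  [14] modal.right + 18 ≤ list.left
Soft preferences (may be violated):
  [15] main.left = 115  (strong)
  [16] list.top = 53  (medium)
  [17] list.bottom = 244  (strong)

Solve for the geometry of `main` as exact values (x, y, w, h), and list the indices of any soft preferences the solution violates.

1. main.x = 154  [main.left = modal.right + 18]
2. main.y = 13  [modal.top = main.top]
3. main.w = 205  [main.w = list.w]
4. main.h = 62  [list.top = main.bottom + 18]

main = (x=154, y=13, w=205, h=62)
violated soft preferences: 15, 16, 17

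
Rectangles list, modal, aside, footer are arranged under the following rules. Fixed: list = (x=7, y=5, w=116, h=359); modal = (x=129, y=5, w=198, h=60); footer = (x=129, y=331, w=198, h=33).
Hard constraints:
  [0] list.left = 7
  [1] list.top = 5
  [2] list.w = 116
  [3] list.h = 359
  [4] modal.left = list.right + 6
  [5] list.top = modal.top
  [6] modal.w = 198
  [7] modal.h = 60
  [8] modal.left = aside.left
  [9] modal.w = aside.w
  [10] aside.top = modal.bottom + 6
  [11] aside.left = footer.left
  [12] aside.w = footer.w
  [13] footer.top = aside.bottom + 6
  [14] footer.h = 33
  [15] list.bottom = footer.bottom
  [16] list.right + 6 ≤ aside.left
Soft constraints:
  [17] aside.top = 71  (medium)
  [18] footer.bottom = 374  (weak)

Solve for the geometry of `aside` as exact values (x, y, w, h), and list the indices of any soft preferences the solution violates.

aside = (x=129, y=71, w=198, h=254)
violated soft preferences: 18

1. aside.x = 129  [modal.left = aside.left]
2. aside.w = 198  [modal.w = aside.w]
3. aside.y = 71  [aside.top = modal.bottom + 6]
4. aside.h = 254  [footer.top = aside.bottom + 6]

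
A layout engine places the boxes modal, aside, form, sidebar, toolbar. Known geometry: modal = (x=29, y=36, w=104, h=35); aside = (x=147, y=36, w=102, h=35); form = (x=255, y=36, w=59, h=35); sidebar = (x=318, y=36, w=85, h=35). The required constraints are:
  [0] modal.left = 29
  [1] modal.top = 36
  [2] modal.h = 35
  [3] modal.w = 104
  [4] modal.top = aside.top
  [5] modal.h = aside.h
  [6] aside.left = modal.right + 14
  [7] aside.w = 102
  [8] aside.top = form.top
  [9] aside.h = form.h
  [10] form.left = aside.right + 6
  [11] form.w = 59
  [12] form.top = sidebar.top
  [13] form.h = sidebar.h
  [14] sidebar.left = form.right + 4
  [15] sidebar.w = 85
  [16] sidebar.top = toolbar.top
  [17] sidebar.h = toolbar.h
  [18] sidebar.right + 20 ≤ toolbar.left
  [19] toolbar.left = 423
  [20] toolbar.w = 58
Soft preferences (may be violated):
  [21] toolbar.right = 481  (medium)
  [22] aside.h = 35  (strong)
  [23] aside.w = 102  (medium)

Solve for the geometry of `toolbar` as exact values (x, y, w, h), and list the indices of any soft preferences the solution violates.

1. toolbar.y = 36  [sidebar.top = toolbar.top]
2. toolbar.h = 35  [sidebar.h = toolbar.h]
3. toolbar.x = 423  [toolbar.left = 423]
4. toolbar.w = 58  [toolbar.w = 58]

toolbar = (x=423, y=36, w=58, h=35)
violated soft preferences: none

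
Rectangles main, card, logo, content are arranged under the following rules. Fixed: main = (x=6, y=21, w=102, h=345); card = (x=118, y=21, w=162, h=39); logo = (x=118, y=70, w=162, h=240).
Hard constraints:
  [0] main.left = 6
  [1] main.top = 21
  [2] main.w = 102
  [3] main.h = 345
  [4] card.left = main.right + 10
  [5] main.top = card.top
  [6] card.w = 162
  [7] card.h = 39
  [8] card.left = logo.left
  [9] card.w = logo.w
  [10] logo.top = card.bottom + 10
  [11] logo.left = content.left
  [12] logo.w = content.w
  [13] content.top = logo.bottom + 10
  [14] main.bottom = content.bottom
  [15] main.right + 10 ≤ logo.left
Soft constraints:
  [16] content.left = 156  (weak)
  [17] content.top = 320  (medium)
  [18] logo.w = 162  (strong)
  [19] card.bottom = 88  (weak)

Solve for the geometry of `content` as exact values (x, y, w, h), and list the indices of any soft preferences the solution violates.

content = (x=118, y=320, w=162, h=46)
violated soft preferences: 16, 19

1. content.x = 118  [logo.left = content.left]
2. content.w = 162  [logo.w = content.w]
3. content.y = 320  [content.top = logo.bottom + 10]
4. content.h = 46  [main.bottom = content.bottom]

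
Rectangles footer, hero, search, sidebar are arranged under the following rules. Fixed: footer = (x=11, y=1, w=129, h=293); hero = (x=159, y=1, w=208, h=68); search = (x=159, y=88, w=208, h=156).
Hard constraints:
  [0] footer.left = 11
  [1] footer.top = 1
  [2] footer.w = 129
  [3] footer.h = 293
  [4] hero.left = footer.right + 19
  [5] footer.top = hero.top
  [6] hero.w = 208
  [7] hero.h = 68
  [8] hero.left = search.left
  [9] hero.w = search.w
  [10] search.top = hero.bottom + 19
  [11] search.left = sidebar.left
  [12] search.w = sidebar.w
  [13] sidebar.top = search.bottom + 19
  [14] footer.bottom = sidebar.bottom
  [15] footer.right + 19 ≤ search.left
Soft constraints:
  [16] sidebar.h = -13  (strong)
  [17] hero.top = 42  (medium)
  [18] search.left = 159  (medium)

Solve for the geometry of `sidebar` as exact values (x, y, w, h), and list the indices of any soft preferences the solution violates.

sidebar = (x=159, y=263, w=208, h=31)
violated soft preferences: 16, 17

1. sidebar.x = 159  [search.left = sidebar.left]
2. sidebar.w = 208  [search.w = sidebar.w]
3. sidebar.y = 263  [sidebar.top = search.bottom + 19]
4. sidebar.h = 31  [footer.bottom = sidebar.bottom]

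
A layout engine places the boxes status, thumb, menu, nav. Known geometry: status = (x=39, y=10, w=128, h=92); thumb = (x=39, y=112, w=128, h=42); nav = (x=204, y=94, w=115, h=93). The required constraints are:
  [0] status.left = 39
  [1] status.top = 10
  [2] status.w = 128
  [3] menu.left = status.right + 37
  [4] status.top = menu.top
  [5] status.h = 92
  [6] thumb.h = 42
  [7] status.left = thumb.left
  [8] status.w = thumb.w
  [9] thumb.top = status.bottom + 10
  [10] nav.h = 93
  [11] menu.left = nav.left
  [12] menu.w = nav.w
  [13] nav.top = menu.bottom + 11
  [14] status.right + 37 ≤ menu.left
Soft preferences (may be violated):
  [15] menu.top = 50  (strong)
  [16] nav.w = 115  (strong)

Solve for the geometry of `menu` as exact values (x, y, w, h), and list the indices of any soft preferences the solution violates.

menu = (x=204, y=10, w=115, h=73)
violated soft preferences: 15

1. menu.x = 204  [menu.left = status.right + 37]
2. menu.y = 10  [status.top = menu.top]
3. menu.w = 115  [menu.w = nav.w]
4. menu.h = 73  [nav.top = menu.bottom + 11]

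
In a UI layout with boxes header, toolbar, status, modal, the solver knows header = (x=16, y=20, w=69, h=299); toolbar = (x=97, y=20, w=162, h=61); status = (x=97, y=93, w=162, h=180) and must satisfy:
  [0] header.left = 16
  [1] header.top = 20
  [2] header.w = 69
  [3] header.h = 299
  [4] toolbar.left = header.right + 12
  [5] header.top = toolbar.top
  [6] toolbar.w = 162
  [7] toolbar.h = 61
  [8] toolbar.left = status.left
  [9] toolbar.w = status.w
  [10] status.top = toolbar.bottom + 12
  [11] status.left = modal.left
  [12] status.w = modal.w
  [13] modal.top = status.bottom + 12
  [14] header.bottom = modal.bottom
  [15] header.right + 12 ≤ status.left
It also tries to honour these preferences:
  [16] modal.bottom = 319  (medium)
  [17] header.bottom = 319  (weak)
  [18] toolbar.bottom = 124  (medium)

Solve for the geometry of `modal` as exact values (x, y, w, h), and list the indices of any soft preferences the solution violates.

modal = (x=97, y=285, w=162, h=34)
violated soft preferences: 18

1. modal.x = 97  [status.left = modal.left]
2. modal.w = 162  [status.w = modal.w]
3. modal.y = 285  [modal.top = status.bottom + 12]
4. modal.h = 34  [header.bottom = modal.bottom]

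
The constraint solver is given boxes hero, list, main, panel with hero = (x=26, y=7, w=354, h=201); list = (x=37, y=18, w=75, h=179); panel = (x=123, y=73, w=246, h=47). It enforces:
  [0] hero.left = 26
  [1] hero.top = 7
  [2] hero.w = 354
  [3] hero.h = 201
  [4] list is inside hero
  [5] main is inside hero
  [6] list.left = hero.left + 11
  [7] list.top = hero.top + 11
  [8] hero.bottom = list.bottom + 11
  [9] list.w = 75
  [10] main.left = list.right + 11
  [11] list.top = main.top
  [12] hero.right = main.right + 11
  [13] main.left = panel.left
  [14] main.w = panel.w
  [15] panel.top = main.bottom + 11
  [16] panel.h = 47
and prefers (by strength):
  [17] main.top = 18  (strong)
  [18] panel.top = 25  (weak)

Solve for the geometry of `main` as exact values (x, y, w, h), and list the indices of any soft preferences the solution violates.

main = (x=123, y=18, w=246, h=44)
violated soft preferences: 18

1. main.x = 123  [main.left = list.right + 11]
2. main.y = 18  [list.top = main.top]
3. main.w = 246  [hero.right = main.right + 11]
4. main.h = 44  [panel.top = main.bottom + 11]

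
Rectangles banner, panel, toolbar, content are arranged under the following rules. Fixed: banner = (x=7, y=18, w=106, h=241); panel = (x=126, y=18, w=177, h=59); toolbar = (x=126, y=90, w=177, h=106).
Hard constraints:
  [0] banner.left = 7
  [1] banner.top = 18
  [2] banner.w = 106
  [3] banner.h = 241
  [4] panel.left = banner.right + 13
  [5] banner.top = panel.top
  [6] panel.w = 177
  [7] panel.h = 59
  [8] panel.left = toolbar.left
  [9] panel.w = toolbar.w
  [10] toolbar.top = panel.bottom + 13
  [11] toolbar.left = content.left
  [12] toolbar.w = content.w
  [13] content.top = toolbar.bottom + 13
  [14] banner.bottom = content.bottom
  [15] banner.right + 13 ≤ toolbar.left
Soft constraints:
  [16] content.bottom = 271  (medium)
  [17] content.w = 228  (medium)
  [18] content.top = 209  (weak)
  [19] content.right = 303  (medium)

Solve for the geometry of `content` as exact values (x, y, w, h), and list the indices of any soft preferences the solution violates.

1. content.x = 126  [toolbar.left = content.left]
2. content.w = 177  [toolbar.w = content.w]
3. content.y = 209  [content.top = toolbar.bottom + 13]
4. content.h = 50  [banner.bottom = content.bottom]

content = (x=126, y=209, w=177, h=50)
violated soft preferences: 16, 17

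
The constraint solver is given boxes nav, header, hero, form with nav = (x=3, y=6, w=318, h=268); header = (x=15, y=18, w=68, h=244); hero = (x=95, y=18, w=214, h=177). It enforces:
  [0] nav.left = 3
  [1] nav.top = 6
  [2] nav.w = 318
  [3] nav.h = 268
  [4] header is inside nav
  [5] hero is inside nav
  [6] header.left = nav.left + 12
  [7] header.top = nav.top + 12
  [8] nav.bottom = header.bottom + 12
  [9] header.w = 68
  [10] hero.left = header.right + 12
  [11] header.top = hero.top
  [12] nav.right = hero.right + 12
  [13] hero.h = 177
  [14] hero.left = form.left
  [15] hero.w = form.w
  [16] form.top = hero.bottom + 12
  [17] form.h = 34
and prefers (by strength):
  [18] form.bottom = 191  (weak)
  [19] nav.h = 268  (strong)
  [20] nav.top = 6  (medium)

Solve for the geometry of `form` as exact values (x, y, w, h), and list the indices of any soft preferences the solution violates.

1. form.x = 95  [hero.left = form.left]
2. form.w = 214  [hero.w = form.w]
3. form.y = 207  [form.top = hero.bottom + 12]
4. form.h = 34  [form.h = 34]

form = (x=95, y=207, w=214, h=34)
violated soft preferences: 18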